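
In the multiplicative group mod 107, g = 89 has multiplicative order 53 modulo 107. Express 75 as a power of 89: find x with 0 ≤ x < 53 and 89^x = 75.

Baby-step giant-step with m = ceil(sqrt(53)) = 8.
Baby table (89^j mod 107 for j=0..7):
  0:1  1:89  2:3  3:53  4:9  5:52  6:27  7:49
Giant step factor: 89^(-8) ≡ 37 (mod 107).
Scan 75·37^i mod 107 for i = 0, 1, …:
  i=0: 75   i=1: 100   i=2: 62   i=3: 47
  i=4: 27
Match at i=4, j=6: x = 4·8 + 6 = 38.

38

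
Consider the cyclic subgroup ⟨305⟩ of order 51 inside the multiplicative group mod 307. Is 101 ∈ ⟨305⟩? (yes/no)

101 ∈ ⟨305⟩ iff 101^51 ≡ 1 (mod 307), since |⟨305⟩| = 51.
101^51 mod 307 = 1.
Since 1 = 1, 101 lies in the subgroup.

yes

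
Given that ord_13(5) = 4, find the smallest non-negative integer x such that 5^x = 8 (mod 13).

3

Successive powers of 5 modulo 13:
  5^0=1  5^1=5  5^2=12  5^3=8
So 5^3 ≡ 8 (mod 13), giving x = 3.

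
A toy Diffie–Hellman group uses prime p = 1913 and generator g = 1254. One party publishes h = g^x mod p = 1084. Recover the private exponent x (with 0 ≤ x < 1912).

954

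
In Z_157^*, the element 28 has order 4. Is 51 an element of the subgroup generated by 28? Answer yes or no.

no

51 ∈ ⟨28⟩ iff 51^4 ≡ 1 (mod 157), since |⟨28⟩| = 4.
51^4 mod 157 = 71.
Since 71 ≠ 1, 51 does not lie in the subgroup.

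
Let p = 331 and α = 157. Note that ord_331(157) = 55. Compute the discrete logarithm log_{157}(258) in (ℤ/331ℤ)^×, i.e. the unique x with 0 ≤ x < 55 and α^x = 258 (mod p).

Baby-step giant-step with m = ceil(sqrt(55)) = 8.
Baby table (157^j mod 331 for j=0..7):
  0:1  1:157  2:155  3:172  4:193  5:180  6:125  7:96
Giant step factor: 157^(-8) ≡ 144 (mod 331).
Scan 258·144^i mod 331 for i = 0, 1, …:
  i=0: 258   i=1: 80   i=2: 266   i=3: 239
  i=4: 323   i=5: 172
Match at i=5, j=3: x = 5·8 + 3 = 43.

43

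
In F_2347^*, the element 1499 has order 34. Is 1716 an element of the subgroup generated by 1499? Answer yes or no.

1716 ∈ ⟨1499⟩ iff 1716^34 ≡ 1 (mod 2347), since |⟨1499⟩| = 34.
1716^34 mod 2347 = 1.
Since 1 = 1, 1716 lies in the subgroup.

yes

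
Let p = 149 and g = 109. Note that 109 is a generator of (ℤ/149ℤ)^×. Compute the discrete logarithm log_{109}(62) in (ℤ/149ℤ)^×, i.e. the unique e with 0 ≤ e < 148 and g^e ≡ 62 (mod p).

13

Baby-step giant-step with m = ceil(sqrt(148)) = 13.
Baby table (109^j mod 149 for j=0..12):
  0:1  1:109  2:110  3:70  4:31  5:101  6:132  7:84
  8:67  9:2  10:69  11:71  12:140
Giant step factor: 109^(-13) ≡ 137 (mod 149).
Scan 62·137^i mod 149 for i = 0, 1, …:
  i=0: 62   i=1: 1
Match at i=1, j=0: e = 1·13 + 0 = 13.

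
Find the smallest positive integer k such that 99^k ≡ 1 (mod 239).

119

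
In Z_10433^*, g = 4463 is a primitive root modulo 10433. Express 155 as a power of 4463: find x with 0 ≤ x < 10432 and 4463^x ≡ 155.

Baby-step giant-step with m = ceil(sqrt(10432)) = 103.
Baby table (4463^j mod 10433 for j=0..102):
  0:1  1:4463  2:1772  3:222  4:10084  5:7363  6:7552  7:5986
  8:7038  9:7264  10:3901  11:7919  12:5926  13:83  14:5274  15:1014
  16:7993  17:2332  18:6015  19:836  20:6487  21:10339  22:8231  23:360
  24:10431  25:1507  26:6889  27:9989  28:698  29:6140  30:5762  31:8894
  32:6790  33:6338  34:2631  35:5028  36:9014  37:10267  38:10318  39:8405
  40:4880  41:5769  42:8836  43:8761  44:7892  45:188  46:4404  47:9713
  48:4  49:7419  50:7088  51:888  52:9037  53:8586  54:9342  55:3078
  56:7286  57:8190  58:5171  59:377  60:2838  61:332  62:230  63:4056
  64:673  65:9328  66:3194  67:3344  68:5082  69:10057  70:1625  71:1440
  72:10425  73:6028  74:6690  75:8657  76:2792  77:3694  78:2182  79:4277
  80:6294  81:4486  82:91  83:9679  84:4757  85:9769  86:9973  87:2321
  88:9087  89:2210  90:4045  91:3745  92:269  93:752  94:7183  95:7553
  96:16  97:8810  98:7486  99:3552  100:4849  101:3045  102:6069
Giant step factor: 4463^(-103) ≡ 9056 (mod 10433).
Scan 155·9056^i mod 10433 for i = 0, 1, …:
  i=0: 155   i=1: 5658   i=2: 2385   i=3: 2250
  i=4: 351   i=5: 7024   i=6: 9776   i=7: 7451
  i=8: 6045   i=9: 1569     …   i=64: 3410
  i=65: 9713
Match at i=65, j=47: x = 65·103 + 47 = 6742.

6742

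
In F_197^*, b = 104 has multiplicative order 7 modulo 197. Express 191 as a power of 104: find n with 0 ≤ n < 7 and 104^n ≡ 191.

3

Successive powers of 104 modulo 197:
  104^0=1  104^1=104  104^2=178  104^3=191
So 104^3 ≡ 191 (mod 197), giving n = 3.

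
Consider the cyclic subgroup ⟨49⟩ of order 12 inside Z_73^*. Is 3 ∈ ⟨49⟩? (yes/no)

⟨49⟩ has order 12; its elements mod 73 are {1, 3, 8, 9, 24, 27, 46, 49, 64, 65, 70, 72}.
3 is in this set.

yes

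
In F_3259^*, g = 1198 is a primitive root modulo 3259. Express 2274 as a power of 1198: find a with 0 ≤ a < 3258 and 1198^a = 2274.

1981

Baby-step giant-step with m = ceil(sqrt(3258)) = 58.
Baby table (1198^j mod 3259 for j=0..57):
  0:1  1:1198  2:1244  3:949  4:2770  5:798  6:1117  7:1976
  8:1214  9:858  10:1299  11:1659  12:2751  13:849  14:294  15:240
  16:728  17:1991  18:2889  19:3223  20:2498  21:842  22:1685  23:1309
  24:603  25:2155  26:562  27:1922  28:1702  29:2121  30:2197  31:1993
  32:2026  33:2452  34:1137  35:3123  36:22  37:284  38:1296  39:1324
  40:2278  41:1261  42:1761  43:1105  44:636  45:2581  46:2506  47:649
  48:1860  49:2383  50:3209  51:2021  52:2980  53:1435  54:1637  55:2467
  56:2812  57:2229
Giant step factor: 1198^(-58) ≡ 2896 (mod 3259).
Scan 2274·2896^i mod 3259 for i = 0, 1, …:
  i=0: 2274   i=1: 2324   i=2: 469   i=3: 2480
  i=4: 2503   i=5: 672   i=6: 489   i=7: 1738
  i=8: 1352   i=9: 1333     …   i=33: 1479
  i=34: 858
Match at i=34, j=9: a = 34·58 + 9 = 1981.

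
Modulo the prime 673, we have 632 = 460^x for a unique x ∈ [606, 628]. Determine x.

615

Compute 460^606 mod 673 = 146, then multiply by 460 repeatedly:
  460^606=146  460^607=533  460^608=208  460^609=114  460^610=619
  460^611=61  460^612=467  460^613=133  460^614=610  460^615=632
Found 632 at exponent 615.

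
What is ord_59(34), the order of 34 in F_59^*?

58

The order of 34 must divide p − 1 = 58 = 2 · 29.
Divisors: 1, 2, 29, 58.
Check each in increasing order: 34^1 ≡ 34;  34^2 ≡ 35;  34^29 ≡ 58;  34^58 ≡ 1.
Smallest exponent giving 1 is 58.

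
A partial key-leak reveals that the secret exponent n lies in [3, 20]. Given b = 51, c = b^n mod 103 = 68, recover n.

8

Compute 51^3 mod 103 = 90, then multiply by 51 repeatedly:
  51^3=90  51^4=58  51^5=74  51^6=66  51^7=70
  51^8=68
Found 68 at exponent 8.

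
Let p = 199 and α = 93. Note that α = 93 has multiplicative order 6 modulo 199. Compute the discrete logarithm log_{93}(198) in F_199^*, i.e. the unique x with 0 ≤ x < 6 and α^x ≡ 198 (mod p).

3

Successive powers of 93 modulo 199:
  93^0=1  93^1=93  93^2=92  93^3=198
So 93^3 ≡ 198 (mod 199), giving x = 3.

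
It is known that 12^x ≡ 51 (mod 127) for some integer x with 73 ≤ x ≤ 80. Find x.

75

Compute 12^73 mod 127 = 3, then multiply by 12 repeatedly:
  12^73=3  12^74=36  12^75=51
Found 51 at exponent 75.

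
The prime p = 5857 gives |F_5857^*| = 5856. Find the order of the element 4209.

The order of 4209 must divide p − 1 = 5856 = 2^5 · 3 · 61.
Divisors: 1, 2, 3, 4, 6, 8, 12, 16, 24, 32, 48, 61, 96, 122, 183, 244, 366, 488, 732, 976, 1464, 1952, 2928, 5856.
Check each in increasing order: 4209^1 ≡ 4209;  4209^2 ≡ 4113;  4209^3 ≡ 4182;  4209^4 ≡ 1753;  4209^6 ≡ 122;  4209^8 ≡ 3941;  4209^12 ≡ 3170;  4209^16 ≡ 4574;  4209^24 ≡ 4145;  4209^32 ≡ 272;  4209^48 ≡ 2444;  4209^61 ≡ 2970;  4209^96 ≡ 4853;  4209^122 ≡ 258;  4209^183 ≡ 4850;  4209^244 ≡ 2137;  4209^366 ≡ 788;  4209^488 ≡ 4166;  4209^732 ≡ 102;  4209^976 ≡ 1265;  4209^1464 ≡ 4547;  4209^1952 ≡ 1264;  4209^2928 ≡ 5856;  4209^5856 ≡ 1.
Smallest exponent giving 1 is 5856.

5856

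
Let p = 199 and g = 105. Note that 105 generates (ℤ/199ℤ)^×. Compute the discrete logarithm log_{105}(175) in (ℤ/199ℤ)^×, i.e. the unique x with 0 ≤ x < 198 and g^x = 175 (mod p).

110

Baby-step giant-step with m = ceil(sqrt(198)) = 15.
Baby table (105^j mod 199 for j=0..14):
  0:1  1:105  2:80  3:42  4:32  5:176  6:172  7:150
  8:29  9:60  10:131  11:24  12:132  13:129  14:13
Giant step factor: 105^(-15) ≡ 135 (mod 199).
Scan 175·135^i mod 199 for i = 0, 1, …:
  i=0: 175   i=1: 143   i=2: 2   i=3: 71
  i=4: 33   i=5: 77   i=6: 47   i=7: 176
Match at i=7, j=5: x = 7·15 + 5 = 110.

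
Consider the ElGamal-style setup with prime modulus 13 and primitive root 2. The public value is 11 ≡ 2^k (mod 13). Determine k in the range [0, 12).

7

Successive powers of 2 modulo 13:
  2^0=1  2^1=2  2^2=4  2^3=8  2^4=3  2^5=6
  2^6=12  2^7=11
So 2^7 ≡ 11 (mod 13), giving k = 7.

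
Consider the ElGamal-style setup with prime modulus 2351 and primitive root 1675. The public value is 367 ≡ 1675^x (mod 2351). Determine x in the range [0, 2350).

515

Baby-step giant-step with m = ceil(sqrt(2350)) = 49.
Baby table (1675^j mod 2351 for j=0..48):
  0:1  1:1675  2:882  3:922  4:2094  5:2109  6:1373  7:497
  8:221  9:1068  10:2140  11:1576  12:1978  13:591  14:154  15:1691
  16:1821  17:928  18:389  19:348  20:2203  21:1306  22:1120  23:2253
  24:420  25:551  26:1333  27:1676  28:206  29:1804  30:665  31:1852
  32:1131  33:1870  34:718  35:1289  36:857  37:1365  38:1203  39:218
  40:745  41:1845  42:1161  43:398  44:1317  45:737  46:200  47:1158
  48:75
Giant step factor: 1675^(-49) ≡ 582 (mod 2351).
Scan 367·582^i mod 2351 for i = 0, 1, …:
  i=0: 367   i=1: 2004   i=2: 232   i=3: 1017
  i=4: 1793   i=5: 2033   i=6: 653   i=7: 1535
  i=8: 2341   i=9: 1233   i=10: 551
Match at i=10, j=25: x = 10·49 + 25 = 515.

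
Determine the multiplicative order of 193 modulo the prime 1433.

The order of 193 must divide p − 1 = 1432 = 2^3 · 179.
Divisors: 1, 2, 4, 8, 179, 358, 716, 1432.
Check each in increasing order: 193^1 ≡ 193;  193^2 ≡ 1424;  193^4 ≡ 81;  193^8 ≡ 829;  193^179 ≡ 507;  193^358 ≡ 542;  193^716 ≡ 1432;  193^1432 ≡ 1.
Smallest exponent giving 1 is 1432.

1432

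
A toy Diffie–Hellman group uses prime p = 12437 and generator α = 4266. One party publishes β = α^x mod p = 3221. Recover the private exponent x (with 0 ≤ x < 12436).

6890

Baby-step giant-step with m = ceil(sqrt(12436)) = 112.
Baby table (4266^j mod 12437 for j=0..111):
  0:1  1:4266  2:3425  3:10012  4:2534  5:2291  6:10361  7:11365
  8:3664  9:9752  10:267  11:7255  12:6574  13:11686  14:4980  15:2284
  16:5373  17:12264  18:8202  19:4451  20:9104  21:9350  22:1641  23:10912
  24:11338  25:415  26:4336  27:3557  28:1022  29:6902  30:5553  31:9050
  32:2852  33:3246  34:5055  35:11309  36:1071  37:4507  38:11697  39:2158
  40:2648  41:3572  42:2827  43:8529  44:6489  45:9749  46:12343  47:9417
  48:1412  49:4084  50:10544  51:8512  52:8589  53:1272  54:3820  55:3650
  56:12213  57:2065  58:3894  59:8409  60:4486  61:9170  62:4855  63:3825
  64:106  65:4464  66:2377  67:4127  68:7427  69:6543  70:3810  71:10738
  72:2837  73:1441  74:3428  75:10373  76:372  77:7453  78:5526  79:5801
  80:9873  81:6536  82:11259  83:11637  84:7375  85:8577  86:12265  87:31
  88:7876  89:6679  90:11884  91:3932  92:8836  93:10266  94:4079  95:1651
  96:3824  97:8277  98:1039  99:4802  100:1593  101:5136  102:8619  103:4882
  104:7074  105:5522  106:1174  107:8610  108:3799  109:1123  110:2473  111:3242
Giant step factor: 4266^(-112) ≡ 8456 (mod 12437).
Scan 3221·8456^i mod 12437 for i = 0, 1, …:
  i=0: 3221   i=1: 12183   i=2: 3777   i=3: 96
  i=4: 3371   i=5: 12009   i=6: 12436   i=7: 3981
  i=8: 8814   i=9: 8680     …   i=60: 74
  i=61: 3894
Match at i=61, j=58: x = 61·112 + 58 = 6890.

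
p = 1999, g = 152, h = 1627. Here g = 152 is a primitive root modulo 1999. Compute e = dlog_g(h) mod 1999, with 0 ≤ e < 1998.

1368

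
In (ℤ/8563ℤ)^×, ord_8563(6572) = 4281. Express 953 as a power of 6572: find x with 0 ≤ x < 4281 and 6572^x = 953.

2540

Baby-step giant-step with m = ceil(sqrt(4281)) = 66.
Baby table (6572^j mod 8563 for j=0..65):
  0:1  1:6572  2:7975  3:6140  4:3224  5:3266  6:5274  7:6267
  8:7257  9:5657  10:5821  11:4691  12:2452  13:7541  14:5371  15:1526
  16:1599  17:1827  18:1718  19:4662  20:250  21:7467  22:7134  23:2223
  24:1078  25:3015  26:8361  27:8284  28:7457  29:1355  30:8103  31:8182
  32:5027  33:1390  34:6922  35:4728  36:5852  37:2911  38:1350  39:932
  40:2559  41:16  42:2396  43:7718  44:4047  45:206  46:878  47:7317
  48:6079  49:4793  50:4882  51:7506  52:6552  53:4980  54:774  55:306
  56:7290  57:8458  58:3543  59:1799  60:6088  61:4000  62:8153  63:2825
  64:1316  65:122
Giant step factor: 6572^(-66) ≡ 8402 (mod 8563).
Scan 953·8402^i mod 8563 for i = 0, 1, …:
  i=0: 953   i=1: 701   i=2: 7021   i=3: 8498
  i=4: 1902   i=5: 2046   i=6: 4551   i=7: 3707
  i=8: 2583   i=9: 3724     …   i=37: 6883
  i=38: 5027
Match at i=38, j=32: x = 38·66 + 32 = 2540.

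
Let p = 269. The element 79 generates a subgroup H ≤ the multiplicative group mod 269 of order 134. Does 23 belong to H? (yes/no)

yes

23 ∈ ⟨79⟩ iff 23^134 ≡ 1 (mod 269), since |⟨79⟩| = 134.
23^134 mod 269 = 1.
Since 1 = 1, 23 lies in the subgroup.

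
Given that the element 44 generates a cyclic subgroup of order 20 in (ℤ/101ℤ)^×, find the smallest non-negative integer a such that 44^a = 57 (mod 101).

11

Successive powers of 44 modulo 101:
  44^0=1  44^1=44  44^2=17  44^3=41  44^4=87  44^5=91
  44^6=65  44^7=32  44^8=95  44^9=39  44^10=100  44^11=57
So 44^11 ≡ 57 (mod 101), giving a = 11.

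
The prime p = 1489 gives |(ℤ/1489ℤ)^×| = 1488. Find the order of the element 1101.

The order of 1101 must divide p − 1 = 1488 = 2^4 · 3 · 31.
Divisors: 1, 2, 3, 4, 6, 8, 12, 16, 24, 31, 48, 62, 93, 124, 186, 248, 372, 496, 744, 1488.
Check each in increasing order: 1101^1 ≡ 1101;  1101^2 ≡ 155;  1101^3 ≡ 909;  1101^4 ≡ 201;  1101^6 ≡ 1375;  1101^8 ≡ 198;  1101^12 ≡ 1084;  1101^16 ≡ 490;  1101^24 ≡ 235;  1101^31 ≡ 1300;  1101^48 ≡ 132;  1101^62 ≡ 1474;  1101^93 ≡ 1346;  1101^124 ≡ 225;  1101^186 ≡ 1092;  1101^248 ≡ 1488;  1101^372 ≡ 1264;  1101^496 ≡ 1.
Smallest exponent giving 1 is 496.

496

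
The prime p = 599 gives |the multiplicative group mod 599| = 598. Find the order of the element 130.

299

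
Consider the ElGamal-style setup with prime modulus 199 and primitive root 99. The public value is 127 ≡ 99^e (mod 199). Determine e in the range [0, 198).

25

Successive powers of 99 modulo 199:
  99^0=1  99^1=99  99^2=50  99^3=174  99^4=112  99^5=143
  99^6=28  99^7=185  99^8=7  99^9=96  99^10=151  99^11=24
  99^12=187  99^13=6  99^14=196  99^15=101  99^16=49  99^17=75
  99^18=62  99^19=168  99^20=115  99^21=42  99^22=178  99^23=110
  99^24=144  99^25=127
So 99^25 ≡ 127 (mod 199), giving e = 25.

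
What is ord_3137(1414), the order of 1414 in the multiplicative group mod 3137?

1568

The order of 1414 must divide p − 1 = 3136 = 2^6 · 7^2.
Divisors: 1, 2, 4, 7, 8, 14, 16, 28, 32, 49, 56, 64, 98, 112, 196, 224, 392, 448, 784, 1568, 3136.
Check each in increasing order: 1414^1 ≡ 1414;  1414^2 ≡ 1127;  1414^4 ≡ 2781;  1414^7 ≡ 134;  1414^8 ≡ 1256;  1414^14 ≡ 2271;  1414^16 ≡ 2762;  1414^28 ≡ 213;  1414^32 ≡ 2597;  1414^49 ≡ 2188;  1414^56 ≡ 1451;  1414^64 ≡ 2996;  1414^98 ≡ 282;  1414^112 ≡ 474;  1414^196 ≡ 1099;  1414^224 ≡ 1949;  1414^392 ≡ 56;  1414^448 ≡ 2831;  1414^784 ≡ 3136;  1414^1568 ≡ 1.
Smallest exponent giving 1 is 1568.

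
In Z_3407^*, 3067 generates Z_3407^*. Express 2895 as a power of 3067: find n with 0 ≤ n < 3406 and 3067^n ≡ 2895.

3325

Baby-step giant-step with m = ceil(sqrt(3406)) = 59.
Baby table (3067^j mod 3407 for j=0..58):
  0:1  1:3067  2:3169  3:2559  4:2132  5:811  6:227  7:1181
  8:486  9:1703  10:170  11:119  12:424  13:2341  14:1298  15:1590
  16:1113  17:3164  18:852  19:3322  20:1644  21:3195  22:533  23:2758
  24:2612  25:1147  26:1825  27:2981  28:1746  29:2585  30:106  31:1437
  32:2028  33:2101  34:1130  35:791  36:213  37:2534  38:411  39:3354
  40:985  41:2393  42:653  43:2842  44:1308  45:1597  46:2140  47:1498
  48:1730  49:1211  50:507  51:1377  52:1986  53:2753  54:905  55:2337
  56:2658  57:2542  58:1098
Giant step factor: 3067^(-59) ≡ 3071 (mod 3407).
Scan 2895·3071^i mod 3407 for i = 0, 1, …:
  i=0: 2895   i=1: 1682   i=2: 410   i=3: 1927
  i=4: 3265   i=5: 14   i=6: 2110   i=7: 3103
  i=8: 3341   i=9: 1734     …   i=55: 2637
  i=56: 3195
Match at i=56, j=21: n = 56·59 + 21 = 3325.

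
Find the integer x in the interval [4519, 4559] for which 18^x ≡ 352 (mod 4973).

Compute 18^4519 mod 4973 = 3562, then multiply by 18 repeatedly:
  18^4519=3562  18^4520=4440  18^4521=352
Found 352 at exponent 4521.

4521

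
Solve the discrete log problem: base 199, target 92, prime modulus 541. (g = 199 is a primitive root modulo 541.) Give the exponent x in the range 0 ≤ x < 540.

70

Baby-step giant-step with m = ceil(sqrt(540)) = 24.
Baby table (199^j mod 541 for j=0..23):
  0:1  1:199  2:108  3:393  4:303  5:246  6:264  7:59
  8:380  9:421  10:465  11:24  12:448  13:428  14:235  15:239
  16:494  17:385  18:334  19:464  20:366  21:340  22:35  23:473
Giant step factor: 199^(-24) ≡ 309 (mod 541).
Scan 92·309^i mod 541 for i = 0, 1, …:
  i=0: 92   i=1: 296   i=2: 35
Match at i=2, j=22: x = 2·24 + 22 = 70.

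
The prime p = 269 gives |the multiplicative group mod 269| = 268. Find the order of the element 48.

The order of 48 must divide p − 1 = 268 = 2^2 · 67.
Divisors: 1, 2, 4, 67, 134, 268.
Check each in increasing order: 48^1 ≡ 48;  48^2 ≡ 152;  48^4 ≡ 239;  48^67 ≡ 187;  48^134 ≡ 268;  48^268 ≡ 1.
Smallest exponent giving 1 is 268.

268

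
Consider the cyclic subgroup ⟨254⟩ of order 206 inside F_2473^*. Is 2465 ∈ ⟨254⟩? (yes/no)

yes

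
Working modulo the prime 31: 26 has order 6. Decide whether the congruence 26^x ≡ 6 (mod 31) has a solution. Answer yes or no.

yes

⟨26⟩ has order 6; its elements mod 31 are {1, 5, 6, 25, 26, 30}.
6 is in this set.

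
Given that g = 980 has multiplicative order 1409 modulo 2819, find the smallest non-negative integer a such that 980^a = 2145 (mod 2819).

577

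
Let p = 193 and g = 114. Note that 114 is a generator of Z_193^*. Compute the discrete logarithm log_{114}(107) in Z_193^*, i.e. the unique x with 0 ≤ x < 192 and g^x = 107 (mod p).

Baby-step giant-step with m = ceil(sqrt(192)) = 14.
Baby table (114^j mod 193 for j=0..13):
  0:1  1:114  2:65  3:76  4:172  5:115  6:179  7:141
  8:55  9:94  10:101  11:127  12:3  13:149
Giant step factor: 114^(-14) ≡ 97 (mod 193).
Scan 107·97^i mod 193 for i = 0, 1, …:
  i=0: 107   i=1: 150   i=2: 75   i=3: 134
  i=4: 67   i=5: 130   i=6: 65
Match at i=6, j=2: x = 6·14 + 2 = 86.

86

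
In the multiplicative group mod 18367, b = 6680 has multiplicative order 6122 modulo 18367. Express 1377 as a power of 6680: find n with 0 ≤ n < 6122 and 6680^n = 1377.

Baby-step giant-step with m = ceil(sqrt(6122)) = 79.
Baby table (6680^j mod 18367 for j=0..78):
  0:1  1:6680  2:8957  3:11441  4:793  5:7544  6:13239  7:17782
  8:4371  9:13117  10:10970  11:13637  12:13207  13:6059  14:11619  15:14345
  16:3961  17:11000  18:12000  19:6412  20:316  21:17042  22:1894  23:15424
  24:11817  25:14561  26:14215  27:17177  28:3711  29:12397  30:13524  31:11414
  32:4103  33:4476  34:16571  35:14738  36:2720  37:4637  38:8398  39:5822
  40:8021  41:3741  42:10760  43:6729  44:5671  45:9526  46:10392  47:9667
  48:15555  49:5281  50:12440  51:6892  52:10858  53:157  54:1841  55:10357
  56:14638  57:14299  58:8920  59:3052  60:18357  61:6668  62:2265  63:14159
  64:10437  65:16395  66:14546  67:5850  68:11391  69:15766  70:502  71:10566
  72:14866  73:12878  74:12379  75:3486  76:15491  77:202  78:8569
Giant step factor: 6680^(-79) ≡ 14180 (mod 18367).
Scan 1377·14180^i mod 18367 for i = 0, 1, …:
  i=0: 1377   i=1: 1739   i=2: 10506   i=3: 343
  i=4: 14852   i=5: 5338   i=6: 2433   i=7: 6714
  i=8: 8359   i=9: 8369     …   i=73: 5832
  i=74: 9526
Match at i=74, j=45: n = 74·79 + 45 = 5891.

5891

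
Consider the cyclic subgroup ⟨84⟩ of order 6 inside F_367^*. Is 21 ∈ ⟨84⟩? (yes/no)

no

⟨84⟩ has order 6; its elements mod 367 are {1, 83, 84, 283, 284, 366}.
21 is not in this set.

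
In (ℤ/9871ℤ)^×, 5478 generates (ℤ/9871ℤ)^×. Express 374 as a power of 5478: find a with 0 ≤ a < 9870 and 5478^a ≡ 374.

Baby-step giant-step with m = ceil(sqrt(9870)) = 100.
Baby table (5478^j mod 9871 for j=0..99):
  0:1  1:5478  2:644  3:3885  4:154  5:4577  6:466  7:6030
  8:3974  9:4017  10:2667  11:746  12:9865  13:6616  14:6007  15:6303
  16:8947  17:2151  18:7075  19:3304  20:5769  21:5511  22:3740  23:5395
  24:36  25:9659  26:3442  27:1666  28:5544  29:6836  30:6905  31:9789
  32:4870  33:6418  34:7173  35:7114  36:9655  37:1272  38:8961  39:9746
  40:6220  41:8339  42:7925  43:492  44:393  45:976  46:6317  47:6671
  48:1296  49:2239  50:5460  51:750  52:2164  53:9192  54:1805  55:6919
  56:7513  57:4015  58:1582  59:9329  60:2095  61:6308  62:6724  63:5371
  64:6758  65:4074  66:8912  67:7841  68:4277  69:5523  70:379  71:3252
  72:7172  73:1636  74:9011  75:7258  76:8807  77:5169  78:5754  79:2309
  80:3951  81:6346  82:7597  83:230  84:6323  85:55  86:5160  87:5807
  88:6384  89:8470  90:4960  91:5888  92:5907  93:1408  94:3773  95:8491
  96:1546  97:9541  98:8524  99:4642
Giant step factor: 5478^(-100) ≡ 3756 (mod 9871).
Scan 374·3756^i mod 9871 for i = 0, 1, …:
  i=0: 374   i=1: 3062   i=2: 1157   i=3: 2452
  i=4: 69   i=5: 2518   i=6: 1190   i=7: 7948
  i=8: 2784   i=9: 3315     …   i=60: 5361
  i=61: 8947
Match at i=61, j=16: a = 61·100 + 16 = 6116.

6116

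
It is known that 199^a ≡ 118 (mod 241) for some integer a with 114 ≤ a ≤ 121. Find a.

116

Compute 199^114 mod 241 = 61, then multiply by 199 repeatedly:
  199^114=61  199^115=89  199^116=118
Found 118 at exponent 116.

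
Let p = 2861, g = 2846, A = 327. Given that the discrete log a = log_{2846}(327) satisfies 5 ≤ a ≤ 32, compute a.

Compute 2846^5 mod 2861 = 1651, then multiply by 2846 repeatedly:
  2846^5=1651  2846^6=984  2846^7=2406  2846^8=1103  2846^9=621
  2846^10=2129  2846^11=2397  2846^12=1238  2846^13=1457  2846^14=1033
  2846^15=1671  2846^16=684  2846^17=1184  2846^18=2267  2846^19=327
Found 327 at exponent 19.

19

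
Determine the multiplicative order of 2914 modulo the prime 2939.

226

The order of 2914 must divide p − 1 = 2938 = 2 · 13 · 113.
Divisors: 1, 2, 13, 26, 113, 226, 1469, 2938.
Check each in increasing order: 2914^1 ≡ 2914;  2914^2 ≡ 625;  2914^13 ≡ 1163;  2914^26 ≡ 629;  2914^113 ≡ 2938;  2914^226 ≡ 1.
Smallest exponent giving 1 is 226.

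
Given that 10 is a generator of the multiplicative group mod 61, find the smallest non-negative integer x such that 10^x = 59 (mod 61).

17

Successive powers of 10 modulo 61:
  10^0=1  10^1=10  10^2=39  10^3=24  10^4=57  10^5=21
  10^6=27  10^7=26  10^8=16  10^9=38  10^10=14  10^11=18
  10^12=58  10^13=31  10^14=5  10^15=50  10^16=12  10^17=59
So 10^17 ≡ 59 (mod 61), giving x = 17.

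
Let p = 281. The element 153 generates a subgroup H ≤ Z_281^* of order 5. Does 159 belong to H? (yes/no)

no

159 ∈ ⟨153⟩ iff 159^5 ≡ 1 (mod 281), since |⟨153⟩| = 5.
159^5 mod 281 = 234.
Since 234 ≠ 1, 159 does not lie in the subgroup.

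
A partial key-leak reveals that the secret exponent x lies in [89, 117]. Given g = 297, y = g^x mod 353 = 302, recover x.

107

Compute 297^89 mod 353 = 119, then multiply by 297 repeatedly:
  297^89=119  297^90=43  297^91=63  297^92=2  297^93=241
  297^94=271  297^95=3  297^96=185  297^97=230  297^98=181
  297^99=101  297^100=345  297^101=95  297^102=328  297^103=341
  297^104=319  297^105=139  297^106=335  297^107=302
Found 302 at exponent 107.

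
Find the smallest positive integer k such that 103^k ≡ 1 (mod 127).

9

The order of 103 must divide p − 1 = 126 = 2 · 3^2 · 7.
Divisors: 1, 2, 3, 6, 7, 9, 14, 18, 21, 42, 63, 126.
Check each in increasing order: 103^1 ≡ 103;  103^2 ≡ 68;  103^3 ≡ 19;  103^6 ≡ 107;  103^7 ≡ 99;  103^9 ≡ 1.
Smallest exponent giving 1 is 9.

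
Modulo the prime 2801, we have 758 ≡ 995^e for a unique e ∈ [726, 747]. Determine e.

746

Compute 995^726 mod 2801 = 678, then multiply by 995 repeatedly:
  995^726=678  995^727=2370  995^728=2509  995^729=764  995^730=1109
  995^731=2662  995^732=1745  995^733=2456  995^734=1248  995^735=917
  995^736=2090  995^737=1208  995^738=331  995^739=1628  995^740=882
  995^741=877  995^742=1504  995^743=746  995^744=5  995^745=2174
  995^746=758
Found 758 at exponent 746.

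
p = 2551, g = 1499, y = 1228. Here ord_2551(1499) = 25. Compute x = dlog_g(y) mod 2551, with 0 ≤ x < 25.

Successive powers of 1499 modulo 2551:
  1499^0=1  1499^1=1499  1499^2=2121  1499^3=833  1499^4=1228
So 1499^4 ≡ 1228 (mod 2551), giving x = 4.

4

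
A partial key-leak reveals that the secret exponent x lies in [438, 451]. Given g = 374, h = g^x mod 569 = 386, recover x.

449

Compute 374^438 mod 569 = 355, then multiply by 374 repeatedly:
  374^438=355  374^439=193  374^440=488  374^441=432  374^442=541
  374^443=339  374^444=468  374^445=349  374^446=225  374^447=507
  374^448=141  374^449=386
Found 386 at exponent 449.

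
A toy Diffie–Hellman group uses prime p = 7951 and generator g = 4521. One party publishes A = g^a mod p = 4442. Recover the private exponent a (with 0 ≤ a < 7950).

Baby-step giant-step with m = ceil(sqrt(7950)) = 90.
Baby table (4521^j mod 7951 for j=0..89):
  0:1  1:4521  2:5371  3:7888  4:1413  5:3520  6:3969  7:6393
  8:868  9:4385  10:2742  11:973  12:2030  13:2176  14:2309  15:7277
  16:6030  17:5602  18:2707  19:1758  20:4869  21:4381  22:560  23:3342
  24:2282  25:4475  26:4131  27:7303  28:4311  29:2130  30:1069  31:6692
  32:977  33:4212  34:7758  35:2057  36:4978  37:4208  38:5576  39:4426
  40:5230  41:6507  42:7398  43:4452  44:3511  45:3035  46:5760  47:1435
  48:7570  49:2866  50:5007  51:150  52:2315  53:2599  54:6452  55:5224
  56:3234  57:6976  58:4830  59:2984  60:5768  61:5799  62:2832  63:2362
  64:409  65:4457  66:2263  67:6037  68:5445  69:549  70:1317  71:6809
  72:5168  73:4490  74:387  75:407  76:3366  77:7423  78:6163  79:2619
  80:1460  81:1330  82:1974  83:3432  84:3671  85:2854  86:6412  87:7257
  88:3071  89:1545
Giant step factor: 4521^(-90) ≡ 1403 (mod 7951).
Scan 4442·1403^i mod 7951 for i = 0, 1, …:
  i=0: 4442   i=1: 6493   i=2: 5784   i=3: 4932
  i=4: 2226   i=5: 6286   i=6: 1599   i=7: 1215
  i=8: 3131   i=9: 3841     …   i=31: 89
  i=32: 5602
Match at i=32, j=17: a = 32·90 + 17 = 2897.

2897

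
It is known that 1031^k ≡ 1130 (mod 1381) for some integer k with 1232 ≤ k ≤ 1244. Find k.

1241

Compute 1031^1232 mod 1381 = 1200, then multiply by 1031 repeatedly:
  1031^1232=1200  1031^1233=1205  1031^1234=836  1031^1235=172  1031^1236=564
  1031^1237=83  1031^1238=1332  1031^1239=578  1031^1240=707  1031^1241=1130
Found 1130 at exponent 1241.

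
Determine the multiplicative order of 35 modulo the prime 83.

82

The order of 35 must divide p − 1 = 82 = 2 · 41.
Divisors: 1, 2, 41, 82.
Check each in increasing order: 35^1 ≡ 35;  35^2 ≡ 63;  35^41 ≡ 82;  35^82 ≡ 1.
Smallest exponent giving 1 is 82.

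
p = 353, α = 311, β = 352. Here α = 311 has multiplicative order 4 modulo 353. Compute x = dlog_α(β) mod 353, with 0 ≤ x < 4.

Successive powers of 311 modulo 353:
  311^0=1  311^1=311  311^2=352
So 311^2 ≡ 352 (mod 353), giving x = 2.

2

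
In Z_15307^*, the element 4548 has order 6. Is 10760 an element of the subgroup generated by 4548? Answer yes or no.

yes

10760 ∈ ⟨4548⟩ iff 10760^6 ≡ 1 (mod 15307), since |⟨4548⟩| = 6.
10760^6 mod 15307 = 1.
Since 1 = 1, 10760 lies in the subgroup.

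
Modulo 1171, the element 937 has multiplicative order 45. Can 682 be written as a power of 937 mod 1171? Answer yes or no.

yes

682 ∈ ⟨937⟩ iff 682^45 ≡ 1 (mod 1171), since |⟨937⟩| = 45.
682^45 mod 1171 = 1.
Since 1 = 1, 682 lies in the subgroup.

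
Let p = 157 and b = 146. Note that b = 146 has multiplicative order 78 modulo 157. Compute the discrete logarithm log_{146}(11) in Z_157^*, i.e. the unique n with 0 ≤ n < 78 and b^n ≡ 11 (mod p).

Baby-step giant-step with m = ceil(sqrt(78)) = 9.
Baby table (146^j mod 157 for j=0..8):
  0:1  1:146  2:121  3:82  4:40  5:31  6:130  7:140
  8:30
Giant step factor: 146^(-9) ≡ 49 (mod 157).
Scan 11·49^i mod 157 for i = 0, 1, …:
  i=0: 11   i=1: 68   i=2: 35   i=3: 145
  i=4: 40
Match at i=4, j=4: n = 4·9 + 4 = 40.

40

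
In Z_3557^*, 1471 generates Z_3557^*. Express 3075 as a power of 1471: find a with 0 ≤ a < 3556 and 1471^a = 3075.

3081

Baby-step giant-step with m = ceil(sqrt(3556)) = 60.
Baby table (1471^j mod 3557 for j=0..59):
  0:1  1:1471  2:1185  3:205  4:2767  5:1049  6:2898  7:1672
  8:1625  9:71  10:1288  11:2324  12:327  13:822  14:3339  15:3009
  16:1331  17:1551  18:1484  19:2523  20:1382  21:1875  22:1450  23:2307
  24:219  25:2019  26:3411  27:2211  28:1283  29:2083  30:1516  31:3354
  32:175  33:1321  34:1069  35:305  36:473  37:2168  38:2056  39:926
  40:3372  41:1754  42:1309  43:1202  44:313  45:1570  46:977  47:139
  48:1720  49:1093  50:39  51:457  52:3531  53:881  54:1203  55:1784
  56:2755  57:1182  58:2906  59:2769
Giant step factor: 1471^(-60) ≡ 795 (mod 3557).
Scan 3075·795^i mod 3557 for i = 0, 1, …:
  i=0: 3075   i=1: 966   i=2: 3215   i=3: 1999
  i=4: 2783   i=5: 31   i=6: 3303   i=7: 819
  i=8: 174   i=9: 3164     …   i=50: 2754
  i=51: 1875
Match at i=51, j=21: a = 51·60 + 21 = 3081.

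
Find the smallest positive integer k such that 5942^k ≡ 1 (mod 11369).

11368

The order of 5942 must divide p − 1 = 11368 = 2^3 · 7^2 · 29.
Divisors: 1, 2, 4, 7, 8, 14, 28, 29, 49, 56, 58, 98, 116, 196, 203, 232, 392, 406, 812, 1421, 1624, 2842, 5684, 11368.
Check each in increasing order: 5942^1 ≡ 5942;  5942^2 ≡ 6619;  5942^4 ≡ 6404;  5942^7 ≡ 7430;  5942^8 ≡ 3233;  5942^14 ≡ 8405;  5942^28 ≡ 8428;  5942^29 ≡ 10100;  5942^49 ≡ 4685;  5942^56 ≡ 9041;  5942^58 ≡ 7332;  5942^98 ≡ 7055;  5942^116 ≡ 5592;  5942^196 ≡ 10912;  5942^203 ≡ 3821;  5942^232 ≡ 5714;  5942^392 ≡ 4207;  5942^406 ≡ 2245;  5942^812 ≡ 3558;  5942^1421 ≡ 4414;  5942^1624 ≡ 5667;  5942^2842 ≡ 8299;  5942^5684 ≡ 11368;  5942^11368 ≡ 1.
Smallest exponent giving 1 is 11368.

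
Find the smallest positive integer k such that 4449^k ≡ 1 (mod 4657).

The order of 4449 must divide p − 1 = 4656 = 2^4 · 3 · 97.
Divisors: 1, 2, 3, 4, 6, 8, 12, 16, 24, 48, 97, 194, 291, 388, 582, 776, 1164, 1552, 2328, 4656.
Check each in increasing order: 4449^1 ≡ 4449;  4449^2 ≡ 1351;  4449^3 ≡ 3069;  4449^4 ≡ 4314;  4449^6 ≡ 2307;  4449^8 ≡ 1224;  4449^12 ≡ 3955;  4449^16 ≡ 3279;  4449^24 ≡ 3819;  4449^48 ≡ 3694;  4449^97 ≡ 188;  4449^194 ≡ 2745;  4449^291 ≡ 3790;  4449^388 ≡ 4656;  4449^582 ≡ 1912;  4449^776 ≡ 1.
Smallest exponent giving 1 is 776.

776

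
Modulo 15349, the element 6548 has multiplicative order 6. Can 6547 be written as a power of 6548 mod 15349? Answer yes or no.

yes

6547 ∈ ⟨6548⟩ iff 6547^6 ≡ 1 (mod 15349), since |⟨6548⟩| = 6.
6547^6 mod 15349 = 1.
Since 1 = 1, 6547 lies in the subgroup.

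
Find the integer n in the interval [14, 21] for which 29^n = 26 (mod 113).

Compute 29^14 mod 113 = 18, then multiply by 29 repeatedly:
  29^14=18  29^15=70  29^16=109  29^17=110  29^18=26
Found 26 at exponent 18.

18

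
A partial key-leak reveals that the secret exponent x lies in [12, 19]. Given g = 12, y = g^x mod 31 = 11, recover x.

17

Compute 12^12 mod 31 = 4, then multiply by 12 repeatedly:
  12^12=4  12^13=17  12^14=18  12^15=30  12^16=19
  12^17=11
Found 11 at exponent 17.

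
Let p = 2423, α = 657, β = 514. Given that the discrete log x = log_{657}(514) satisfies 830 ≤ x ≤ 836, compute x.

833

Compute 657^830 mod 2423 = 1535, then multiply by 657 repeatedly:
  657^830=1535  657^831=527  657^832=2173  657^833=514
Found 514 at exponent 833.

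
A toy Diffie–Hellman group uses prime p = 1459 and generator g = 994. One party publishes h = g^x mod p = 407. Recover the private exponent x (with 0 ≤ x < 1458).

850

Baby-step giant-step with m = ceil(sqrt(1458)) = 39.
Baby table (994^j mod 1459 for j=0..38):
  0:1  1:994  2:293  3:901  4:1227  5:1373  6:597  7:1064
  8:1300  9:985  10:101  11:1182  12:413  13:543  14:1371  15:68
  16:478  17:957  18:1449  19:273  20:1447  21:1203  22:861  23:860
  24:1325  25:1032  26:131  27:363  28:449  29:1311  30:247  31:406
  32:880  33:779  34:1056  35:643  36:100  37:188  38:120
Giant step factor: 994^(-39) ≡ 1243 (mod 1459).
Scan 407·1243^i mod 1459 for i = 0, 1, …:
  i=0: 407   i=1: 1087   i=2: 107   i=3: 232
  i=4: 953   i=5: 1330   i=6: 143   i=7: 1210
  i=8: 1260   i=9: 673     …   i=20: 552
  i=21: 406
Match at i=21, j=31: x = 21·39 + 31 = 850.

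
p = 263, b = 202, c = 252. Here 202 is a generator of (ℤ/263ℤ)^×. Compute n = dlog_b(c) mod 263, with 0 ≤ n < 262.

17

Baby-step giant-step with m = ceil(sqrt(262)) = 17.
Baby table (202^j mod 263 for j=0..16):
  0:1  1:202  2:39  3:251  4:206  5:58  6:144  7:158
  8:93  9:113  10:208  11:199  12:222  13:134  14:242  15:229
  16:233
Giant step factor: 202^(-17) ≡ 239 (mod 263).
Scan 252·239^i mod 263 for i = 0, 1, …:
  i=0: 252   i=1: 1
Match at i=1, j=0: n = 1·17 + 0 = 17.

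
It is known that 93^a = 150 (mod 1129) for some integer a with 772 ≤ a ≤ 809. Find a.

Compute 93^772 mod 1129 = 1059, then multiply by 93 repeatedly:
  93^772=1059  93^773=264  93^774=843  93^775=498  93^776=25
  93^777=67  93^778=586  93^779=306  93^780=233  93^781=218
  93^782=1081  93^783=52  93^784=320  93^785=406  93^786=501
  93^787=304  93^788=47  93^789=984  93^790=63  93^791=214
  93^792=709  93^793=455  93^794=542  93^795=730  93^796=150
Found 150 at exponent 796.

796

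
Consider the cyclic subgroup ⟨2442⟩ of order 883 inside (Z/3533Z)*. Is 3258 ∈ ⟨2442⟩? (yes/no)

3258 ∈ ⟨2442⟩ iff 3258^883 ≡ 1 (mod 3533), since |⟨2442⟩| = 883.
3258^883 mod 3533 = 548.
Since 548 ≠ 1, 3258 does not lie in the subgroup.

no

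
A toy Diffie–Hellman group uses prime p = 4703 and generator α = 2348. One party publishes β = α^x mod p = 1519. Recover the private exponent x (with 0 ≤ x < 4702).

Baby-step giant-step with m = ceil(sqrt(4702)) = 69.
Baby table (2348^j mod 4703 for j=0..68):
  0:1  1:2348  2:1188  3:545  4:444  5:3149  6:736  7:2127
  8:4313  9:1365  10:2277  11:3788  12:851  13:4076  14:4546  15:2901
  16:1604  17:3792  18:837  19:4125  20:2023  21:4677  22:91  23:2033
  24:4642  25:2565  26:2780  27:4379  28:1134  29:734  30:2134  31:1937
  32:275  33:1389  34:2193  35:4082  36:4525  37:623  38:171  39:1753
  40:919  41:3838  42:676  43:2337  44:3578  45:1586  46:3855  47:2968
  48:3721  49:3437  50:4431  51:952  52:1371  53:2256  54:1510  55:4121
  56:2037  57:4628  58:2614  59:257  60:1452  61:4324  62:3678  63:1236
  64:377  65:1032  66:1091  67:3236  68:2783
Giant step factor: 2348^(-69) ≡ 471 (mod 4703).
Scan 1519·471^i mod 4703 for i = 0, 1, …:
  i=0: 1519   i=1: 593   i=2: 1826   i=3: 4100
  i=4: 2870   i=5: 2009   i=6: 936   i=7: 3477
  i=8: 1023   i=9: 2127
Match at i=9, j=7: x = 9·69 + 7 = 628.

628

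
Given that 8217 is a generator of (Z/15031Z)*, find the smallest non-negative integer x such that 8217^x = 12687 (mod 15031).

Baby-step giant-step with m = ceil(sqrt(15030)) = 123.
Baby table (8217^j mod 15031 for j=0..122):
  0:1  1:8217  2:14868  3:13419  4:11538  5:7229  6:13212  7:9122
  8:10908  9:1183  10:10685  11:2574  12:1941  13:1306  14:14299  15:12587
  16:14099  17:7566  18:1606  19:14315  20:8780  21:11491  22:11836  23:5842
  24:9731  25:9738  26:7133  27:5992  28:9739  29:319  30:5829  31:8127
  32:11857  33:13058  34:6308  35:5948  36:8935  37:7491  38:1602  39:11509
  40:9432  41:2908  42:10777  43:6988  44:1976  45:3312  46:8594  47:1260
  48:12092  49:5054  50:13096  51:2903  52:14785  53:7803  54:10036  55:5746
  56:2511  57:10355  58:11575  59:10638  60:7181  61:9602  62:1915  63:13129
  64:3506  65:9406  66:14731  67:15015  68:3807  69:2608  70:10761  71:10795
  72:4584  73:14073  74:4358  75:5844  76:11134  77:9412  78:3909  79:14037
  80:9166  81:11712  82:9042  83:14912  84:14223  85:4366  86:11456  87:9830
  88:11547  89:6027  90:11745  91:9645  92:9533  93:6120  94:9345  95:9517
  96:9927  97:11953  98:5247  99:5691  100:1506  101:4289  102:10049  103:7350
  104:392  105:4430  106:11259  107:14429  108:13596  109:7940  110:8440  111:13477
  112:7132  113:12806  114:9902  115:1931  116:9322  117:898  118:13676  119:3936
  120:10431  121:4765  122:13281
Giant step factor: 8217^(-123) ≡ 9287 (mod 15031).
Scan 12687·9287^i mod 15031 for i = 0, 1, …:
  i=0: 12687   i=1: 11191   i=2: 6483   i=3: 8466
  i=4: 11612   i=5: 8250   i=6: 4743   i=7: 7411
  i=8: 14039   i=9: 1299     …   i=95: 4155
  i=96: 2908
Match at i=96, j=41: x = 96·123 + 41 = 11849.

11849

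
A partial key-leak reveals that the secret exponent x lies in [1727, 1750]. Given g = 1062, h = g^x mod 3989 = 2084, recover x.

1747

Compute 1062^1727 mod 3989 = 718, then multiply by 1062 repeatedly:
  1062^1727=718  1062^1728=617  1062^1729=1058  1062^1730=2687  1062^1731=1459
  1062^1732=1726  1062^1733=2061  1062^1734=2810  1062^1735=448  1062^1736=1085
  1062^1737=3438  1062^1738=1221  1062^1739=277  1062^1740=2977  1062^1741=2286
  1062^1742=2420  1062^1743=1124  1062^1744=977  1062^1745=434  1062^1746=2173
  1062^1747=2084
Found 2084 at exponent 1747.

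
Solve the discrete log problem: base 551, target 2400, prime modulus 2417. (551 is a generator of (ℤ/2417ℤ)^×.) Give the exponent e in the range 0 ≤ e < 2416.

167

Baby-step giant-step with m = ceil(sqrt(2416)) = 50.
Baby table (551^j mod 2417 for j=0..49):
  0:1  1:551  2:1476  3:1164  4:859  5:1994  6:1376  7:1655
  8:696  9:1610  10:71  11:449  12:865  13:466  14:564  15:1388
  16:1016  17:1489  18:1076  19:711  20:207  21:458  22:990  23:1665
  24:1372  25:1868  26:2043  27:1788  28:1469  29:2141  30:195  31:1097
  32:197  33:2199  34:732  35:2110  36:33  37:1264  38:368  39:2157
  40:1760  41:543  42:1902  43:1441  44:1215  45:2373  46:2343  47:315
  48:1958  49:876
Giant step factor: 551^(-50) ≡ 1539 (mod 2417).
Scan 2400·1539^i mod 2417 for i = 0, 1, …:
  i=0: 2400   i=1: 424   i=2: 2363   i=3: 1489
Match at i=3, j=17: e = 3·50 + 17 = 167.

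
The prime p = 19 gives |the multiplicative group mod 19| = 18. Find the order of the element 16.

The order of 16 must divide p − 1 = 18 = 2 · 3^2.
Divisors: 1, 2, 3, 6, 9, 18.
Check each in increasing order: 16^1 ≡ 16;  16^2 ≡ 9;  16^3 ≡ 11;  16^6 ≡ 7;  16^9 ≡ 1.
Smallest exponent giving 1 is 9.

9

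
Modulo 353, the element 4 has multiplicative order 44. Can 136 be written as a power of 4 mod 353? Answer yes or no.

yes

136 ∈ ⟨4⟩ iff 136^44 ≡ 1 (mod 353), since |⟨4⟩| = 44.
136^44 mod 353 = 1.
Since 1 = 1, 136 lies in the subgroup.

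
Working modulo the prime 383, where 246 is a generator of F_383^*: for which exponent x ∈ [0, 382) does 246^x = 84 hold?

164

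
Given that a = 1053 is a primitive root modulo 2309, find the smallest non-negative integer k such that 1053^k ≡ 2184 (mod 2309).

2266

Baby-step giant-step with m = ceil(sqrt(2308)) = 49.
Baby table (1053^j mod 2309 for j=0..48):
  0:1  1:1053  2:489  3:10  4:1294  5:272  6:100  7:1395
  8:411  9:1000  10:96  11:1801  12:764  13:960  14:1847  15:713
  16:364  17:2307  18:203  19:1331  20:2289  21:2030  22:1765  23:2109
  24:1828  25:1487  26:309  27:2117  28:1016  29:781  30:389  31:924
  32:883  33:1581  34:4  35:1903  36:1956  37:40  38:558  39:1088
  40:400  41:962  42:1644  43:1691  44:384  45:277  46:747  47:1531
  48:461
Giant step factor: 1053^(-49) ≡ 1382 (mod 2309).
Scan 2184·1382^i mod 2309 for i = 0, 1, …:
  i=0: 2184   i=1: 425   i=2: 864   i=3: 295
  i=4: 1306   i=5: 1563   i=6: 1151   i=7: 2090
  i=8: 2130   i=9: 1994     …   i=45: 1541
  i=46: 764
Match at i=46, j=12: k = 46·49 + 12 = 2266.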